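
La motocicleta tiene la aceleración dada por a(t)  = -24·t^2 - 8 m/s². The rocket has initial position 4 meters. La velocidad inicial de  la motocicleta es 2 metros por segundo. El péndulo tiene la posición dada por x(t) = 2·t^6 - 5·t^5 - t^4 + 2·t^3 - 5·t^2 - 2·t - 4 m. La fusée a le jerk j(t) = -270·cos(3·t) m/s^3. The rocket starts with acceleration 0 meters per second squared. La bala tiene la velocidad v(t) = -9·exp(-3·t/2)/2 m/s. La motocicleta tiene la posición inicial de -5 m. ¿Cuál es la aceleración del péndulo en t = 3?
Partiendo de la posición x(t) = 2·t^6 - 5·t^5 - t^4 + 2·t^3 - 5·t^2 - 2·t - 4, tomamos 2 derivadas. La derivada de la posición da la velocidad: v(t) = 12·t^5 - 25·t^4 - 4·t^3 + 6·t^2 - 10·t - 2. Derivando la velocidad, obtenemos la aceleración: a(t) = 60·t^4 - 100·t^3 - 12·t^2 + 12·t - 10. Tenemos la aceleración a(t) = 60·t^4 - 100·t^3 - 12·t^2 + 12·t - 10. Sustituyendo t = 3: a(3) = 2078.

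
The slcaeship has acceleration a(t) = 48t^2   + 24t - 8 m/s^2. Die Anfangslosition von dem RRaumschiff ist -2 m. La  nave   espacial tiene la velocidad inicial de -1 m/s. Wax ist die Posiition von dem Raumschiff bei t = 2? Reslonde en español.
Necesitamos integrar nuestra ecuación de la aceleración a(t) = 48·t^2 + 24·t - 8 2 veces. La antiderivada de la aceleración, con v(0) = -1, da la velocidad: v(t) = 16·t^3 + 12·t^2 - 8·t - 1. Integrando la velocidad y usando la condición inicial x(0) = -2, obtenemos x(t) = 4·t^4 + 4·t^3 - 4·t^2 - t - 2. Usando x(t) = 4·t^4 + 4·t^3 - 4·t^2 - t - 2 y sustituyendo t = 2, encontramos x = 76.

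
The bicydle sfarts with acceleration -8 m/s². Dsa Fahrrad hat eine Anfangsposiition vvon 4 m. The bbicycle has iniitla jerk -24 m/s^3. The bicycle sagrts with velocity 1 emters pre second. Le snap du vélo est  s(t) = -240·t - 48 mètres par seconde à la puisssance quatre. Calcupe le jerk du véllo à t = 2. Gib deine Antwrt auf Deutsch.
Wir müssen unsere Gleichung für den Snap s(t) = -240·t - 48 1-mal integrieren. Das Integral von dem Snap, mit j(0) = -24, ergibt den Ruck: j(t) = -120·t^2 - 48·t - 24. Wir haben den Ruck j(t) = -120·t^2 - 48·t - 24. Durch Einsetzen von t = 2: j(2) = -600.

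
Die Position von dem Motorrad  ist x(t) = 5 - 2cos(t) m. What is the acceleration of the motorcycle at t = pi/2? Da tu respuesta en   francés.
En partant de la position x(t) = 5 - 2·cos(t), nous prenons 2 dérivées. En prenant d/dt de x(t), nous trouvons v(t) = 2·sin(t). En dérivant la vitesse, nous obtenons l'accélération: a(t) = 2·cos(t). De l'équation de l'accélération a(t) = 2·cos(t), nous substituons t = pi/2 pour obtenir a = 0.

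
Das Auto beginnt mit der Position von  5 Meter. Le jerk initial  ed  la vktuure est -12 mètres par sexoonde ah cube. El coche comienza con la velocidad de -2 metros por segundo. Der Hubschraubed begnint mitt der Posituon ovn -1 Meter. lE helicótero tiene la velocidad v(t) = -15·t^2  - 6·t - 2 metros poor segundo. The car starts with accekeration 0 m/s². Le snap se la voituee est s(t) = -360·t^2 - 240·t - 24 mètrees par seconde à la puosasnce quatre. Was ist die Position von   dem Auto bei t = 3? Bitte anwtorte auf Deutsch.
Wir müssen unsere Gleichung für den Snap s(t) = -360·t^2 - 240·t - 24 4-mal integrieren. Durch Integration von dem Snap und Verwendung der Anfangsbedingung j(0) = -12, erhalten wir j(t) = -120·t^3 - 120·t^2 - 24·t - 12. Die Stammfunktion von dem Ruck, mit a(0) = 0, ergibt die Beschleunigung: a(t) = 2·t·(-15·t^3 - 20·t^2 - 6·t - 6). Das Integral von der Beschleunigung, mit v(0) = -2, ergibt die Geschwindigkeit: v(t) = -6·t^5 - 10·t^4 - 4·t^3 - 6·t^2 - 2. Die Stammfunktion von der Geschwindigkeit ist die Position. Mit x(0) = 5 erhalten wir x(t) = -t^6 - 2·t^5 - t^4 - 2·t^3 - 2·t + 5. Aus der Gleichung für die Position x(t) = -t^6 - 2·t^5 - t^4 - 2·t^3 - 2·t + 5, setzen wir t = 3 ein und erhalten x = -1351.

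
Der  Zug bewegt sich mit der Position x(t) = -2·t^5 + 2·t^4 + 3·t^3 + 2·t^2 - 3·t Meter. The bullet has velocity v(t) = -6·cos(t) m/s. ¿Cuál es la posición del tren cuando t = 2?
Usando x(t) = -2·t^5 + 2·t^4 + 3·t^3 + 2·t^2 - 3·t y sustituyendo t = 2, encontramos x = -6.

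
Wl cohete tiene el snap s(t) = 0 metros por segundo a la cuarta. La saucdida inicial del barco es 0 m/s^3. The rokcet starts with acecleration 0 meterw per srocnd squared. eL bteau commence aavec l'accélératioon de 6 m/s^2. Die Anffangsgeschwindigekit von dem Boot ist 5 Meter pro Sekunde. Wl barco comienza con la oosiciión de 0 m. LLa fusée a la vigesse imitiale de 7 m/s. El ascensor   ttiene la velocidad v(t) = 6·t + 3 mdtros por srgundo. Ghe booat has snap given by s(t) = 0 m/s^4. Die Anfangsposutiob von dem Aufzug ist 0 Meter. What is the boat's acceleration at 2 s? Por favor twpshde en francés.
Pour résoudre ceci, nous devons prendre 2 intégrales de notre équation du snap s(t) = 0. L'intégrale du snap est le jerk. En utilisant j(0) = 0, nous obtenons j(t) = 0. En prenant ∫j(t)dt et en appliquant a(0) = 6, nous trouvons a(t) = 6. De l'équation de l'accélération a(t) = 6, nous substituons t = 2 pour obtenir a = 6.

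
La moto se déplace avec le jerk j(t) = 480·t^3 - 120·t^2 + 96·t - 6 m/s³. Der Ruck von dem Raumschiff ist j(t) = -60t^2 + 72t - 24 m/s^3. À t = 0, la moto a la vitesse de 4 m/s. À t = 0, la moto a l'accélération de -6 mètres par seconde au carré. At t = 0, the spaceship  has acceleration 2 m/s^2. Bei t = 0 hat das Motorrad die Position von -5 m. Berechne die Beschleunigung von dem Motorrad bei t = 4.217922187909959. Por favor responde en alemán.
Um dies zu lösen, müssen wir 1 Stammfunktion unserer Gleichung für den Ruck j(t) = 480·t^3 - 120·t^2 + 96·t - 6 finden. Durch Integration von dem Ruck und Verwendung der Anfangsbedingung a(0) = -6, erhalten wir a(t) = 120·t^4 - 40·t^3 + 48·t^2 - 6·t - 6. Aus der Gleichung für die Beschleunigung a(t) = 120·t^4 - 40·t^3 + 48·t^2 - 6·t - 6, setzen wir t = 4.217922187909959 ein und erhalten a = 35802.8306298290.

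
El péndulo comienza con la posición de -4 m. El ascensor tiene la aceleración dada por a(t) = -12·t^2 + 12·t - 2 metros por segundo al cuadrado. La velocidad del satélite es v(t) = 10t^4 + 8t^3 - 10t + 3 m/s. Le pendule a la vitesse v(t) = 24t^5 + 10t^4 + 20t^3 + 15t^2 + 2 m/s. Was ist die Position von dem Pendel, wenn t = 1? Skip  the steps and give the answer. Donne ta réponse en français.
La position à t = 1 est x = 14.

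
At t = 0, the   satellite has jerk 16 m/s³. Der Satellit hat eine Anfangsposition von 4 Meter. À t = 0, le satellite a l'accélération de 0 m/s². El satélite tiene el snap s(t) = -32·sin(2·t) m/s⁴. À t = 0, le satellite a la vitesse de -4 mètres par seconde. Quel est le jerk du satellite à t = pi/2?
Pour résoudre ceci, nous devons prendre 1 primitive de notre équation du snap s(t) = -32·sin(2·t). En intégrant le snap et en utilisant la condition initiale j(0) = 16, nous obtenons j(t) = 16·cos(2·t). En utilisant j(t) = 16·cos(2·t) et en substituant t = pi/2, nous trouvons j = -16.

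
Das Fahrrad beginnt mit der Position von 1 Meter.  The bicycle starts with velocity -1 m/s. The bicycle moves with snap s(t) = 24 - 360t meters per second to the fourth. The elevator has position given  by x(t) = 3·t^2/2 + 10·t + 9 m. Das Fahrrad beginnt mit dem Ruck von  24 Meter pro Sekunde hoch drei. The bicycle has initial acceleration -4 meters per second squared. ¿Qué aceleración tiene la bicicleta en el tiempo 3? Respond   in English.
To find the answer, we compute 2 integrals of s(t) = 24 - 360·t. The antiderivative of snap is jerk. Using j(0) = 24, we get j(t) = -180·t^2 + 24·t + 24. Integrating jerk and using the initial condition a(0) = -4, we get a(t) = -60·t^3 + 12·t^2 + 24·t - 4. We have acceleration a(t) = -60·t^3 + 12·t^2 + 24·t - 4. Substituting t = 3: a(3) = -1444.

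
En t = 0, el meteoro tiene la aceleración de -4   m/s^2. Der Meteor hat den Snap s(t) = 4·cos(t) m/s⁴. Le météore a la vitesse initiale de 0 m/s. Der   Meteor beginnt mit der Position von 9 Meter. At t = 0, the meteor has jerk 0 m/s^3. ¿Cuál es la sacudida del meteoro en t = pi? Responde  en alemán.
Wir müssen die Stammfunktion unserer Gleichung für den Snap s(t) = 4·cos(t) 1-mal finden. Das Integral von dem Snap, mit j(0) = 0, ergibt den Ruck: j(t) = 4·sin(t). Wir haben den Ruck j(t) = 4·sin(t). Durch Einsetzen von t = pi: j(pi) = 0.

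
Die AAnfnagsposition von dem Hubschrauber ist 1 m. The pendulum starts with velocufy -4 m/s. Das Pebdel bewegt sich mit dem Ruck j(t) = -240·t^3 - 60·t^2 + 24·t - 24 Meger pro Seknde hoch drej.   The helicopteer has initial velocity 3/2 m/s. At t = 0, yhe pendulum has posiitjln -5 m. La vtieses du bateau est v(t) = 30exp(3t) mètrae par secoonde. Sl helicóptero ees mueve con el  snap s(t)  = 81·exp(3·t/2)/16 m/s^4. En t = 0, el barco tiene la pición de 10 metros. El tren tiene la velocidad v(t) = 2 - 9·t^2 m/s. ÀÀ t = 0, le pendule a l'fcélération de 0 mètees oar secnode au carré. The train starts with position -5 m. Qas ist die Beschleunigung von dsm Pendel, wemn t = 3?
Ausgehend von dem Ruck j(t) = -240·t^3 - 60·t^2 + 24·t - 24, nehmen wir 1 Integral. Das Integral von dem Ruck ist die Beschleunigung. Mit a(0) = 0 erhalten wir a(t) = 4·t·(-15·t^3 - 5·t^2 + 3·t - 6). Wir haben die Beschleunigung a(t) = 4·t·(-15·t^3 - 5·t^2 + 3·t - 6). Durch Einsetzen von t = 3: a(3) = -5364.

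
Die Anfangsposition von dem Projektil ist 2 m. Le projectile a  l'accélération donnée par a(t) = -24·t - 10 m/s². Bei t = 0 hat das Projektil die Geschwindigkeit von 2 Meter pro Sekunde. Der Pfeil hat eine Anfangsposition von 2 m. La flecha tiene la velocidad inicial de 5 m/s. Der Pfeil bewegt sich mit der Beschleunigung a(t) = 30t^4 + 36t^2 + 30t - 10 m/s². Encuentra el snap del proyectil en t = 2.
Partiendo de la aceleración a(t) = -24·t - 10, tomamos 2 derivadas. La derivada de la aceleración da la sacudida: j(t) = -24. Tomando d/dt de j(t), encontramos s(t) = 0. Tenemos el snap s(t) = 0. Sustituyendo t = 2: s(2) = 0.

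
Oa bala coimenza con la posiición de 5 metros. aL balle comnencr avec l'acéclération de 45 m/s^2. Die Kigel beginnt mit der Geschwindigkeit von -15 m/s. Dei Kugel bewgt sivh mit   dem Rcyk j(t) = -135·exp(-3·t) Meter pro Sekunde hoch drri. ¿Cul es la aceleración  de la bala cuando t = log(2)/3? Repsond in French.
Nous devons intégrer notre équation du jerk j(t) = -135·exp(-3·t) 1 fois. La primitive du jerk est l'accélération. En utilisant a(0) = 45, nous obtenons a(t) = 45·exp(-3·t). De l'équation de l'accélération a(t) = 45·exp(-3·t), nous substituons t = log(2)/3 pour obtenir a = 45/2.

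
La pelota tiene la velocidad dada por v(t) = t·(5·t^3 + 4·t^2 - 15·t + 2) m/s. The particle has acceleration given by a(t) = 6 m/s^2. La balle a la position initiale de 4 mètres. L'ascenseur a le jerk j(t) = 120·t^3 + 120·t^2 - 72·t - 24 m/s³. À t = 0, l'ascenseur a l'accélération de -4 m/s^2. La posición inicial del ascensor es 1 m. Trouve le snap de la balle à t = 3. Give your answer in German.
Ausgehend von der Geschwindigkeit v(t) = t·(5·t^3 + 4·t^2 - 15·t + 2), nehmen wir 3 Ableitungen. Mit d/dt von v(t) finden wir a(t) = 5·t^3 + 4·t^2 + t·(15·t^2 + 8·t - 15) - 15·t + 2. Die Ableitung von der Beschleunigung ergibt den Ruck: j(t) = 30·t^2 + t·(30·t + 8) + 16·t - 30. Die Ableitung von dem Ruck ergibt den Snap: s(t) = 120·t + 24. Aus der Gleichung für den Snap s(t) = 120·t + 24, setzen wir t = 3 ein und erhalten s = 384.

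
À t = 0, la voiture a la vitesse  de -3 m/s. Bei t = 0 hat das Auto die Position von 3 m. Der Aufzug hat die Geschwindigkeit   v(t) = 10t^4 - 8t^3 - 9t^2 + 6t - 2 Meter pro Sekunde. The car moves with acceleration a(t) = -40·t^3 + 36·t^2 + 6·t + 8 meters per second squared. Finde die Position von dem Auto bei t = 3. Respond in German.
Ausgehend von der Beschleunigung a(t) = -40·t^3 + 36·t^2 + 6·t + 8, nehmen wir 2 Integrale. Die Stammfunktion von der Beschleunigung, mit v(0) = -3, ergibt die Geschwindigkeit: v(t) = -10·t^4 + 12·t^3 + 3·t^2 + 8·t - 3. Die Stammfunktion von der Geschwindigkeit ist die Position. Mit x(0) = 3 erhalten wir x(t) = -2·t^5 + 3·t^4 + t^3 + 4·t^2 - 3·t + 3. Mit x(t) = -2·t^5 + 3·t^4 + t^3 + 4·t^2 - 3·t + 3 und Einsetzen von t = 3, finden wir x = -186.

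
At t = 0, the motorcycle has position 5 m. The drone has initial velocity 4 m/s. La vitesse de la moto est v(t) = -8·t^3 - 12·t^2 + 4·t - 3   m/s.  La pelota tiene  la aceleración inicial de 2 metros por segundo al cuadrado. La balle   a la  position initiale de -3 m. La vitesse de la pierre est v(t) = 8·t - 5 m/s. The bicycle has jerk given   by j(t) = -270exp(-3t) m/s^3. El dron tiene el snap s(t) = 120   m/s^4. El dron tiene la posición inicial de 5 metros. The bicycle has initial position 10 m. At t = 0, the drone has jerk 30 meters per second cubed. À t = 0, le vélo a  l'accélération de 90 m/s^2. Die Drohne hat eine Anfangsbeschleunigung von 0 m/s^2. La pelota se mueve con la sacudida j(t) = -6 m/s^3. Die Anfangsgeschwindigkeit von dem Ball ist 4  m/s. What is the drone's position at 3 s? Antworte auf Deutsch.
Ausgehend von dem Snap s(t) = 120, nehmen wir 4 Integrale. Das Integral von dem Snap ist der Ruck. Mit j(0) = 30 erhalten wir j(t) = 120·t + 30. Mit ∫j(t)dt und Anwendung von a(0) = 0, finden wir a(t) = 30·t·(2·t + 1). Mit ∫a(t)dt und Anwendung von v(0) = 4, finden wir v(t) = 20·t^3 + 15·t^2 + 4. Mit ∫v(t)dt und Anwendung von x(0) = 5, finden wir x(t) = 5·t^4 + 5·t^3 + 4·t + 5. Wir haben die Position x(t) = 5·t^4 + 5·t^3 + 4·t + 5. Durch Einsetzen von t = 3: x(3) = 557.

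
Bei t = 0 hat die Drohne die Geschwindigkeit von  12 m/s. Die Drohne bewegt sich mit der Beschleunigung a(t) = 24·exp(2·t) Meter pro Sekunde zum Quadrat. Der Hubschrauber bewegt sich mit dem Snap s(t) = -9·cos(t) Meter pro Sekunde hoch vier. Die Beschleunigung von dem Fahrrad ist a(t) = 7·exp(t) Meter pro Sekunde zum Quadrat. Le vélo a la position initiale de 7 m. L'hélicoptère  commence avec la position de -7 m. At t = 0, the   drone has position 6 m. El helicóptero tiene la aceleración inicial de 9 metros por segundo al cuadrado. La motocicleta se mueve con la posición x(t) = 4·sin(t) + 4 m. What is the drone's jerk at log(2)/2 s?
Starting from acceleration a(t) = 24·exp(2·t), we take 1 derivative. The derivative of acceleration gives jerk: j(t) = 48·exp(2·t). Using j(t) = 48·exp(2·t) and substituting t = log(2)/2, we find j = 96.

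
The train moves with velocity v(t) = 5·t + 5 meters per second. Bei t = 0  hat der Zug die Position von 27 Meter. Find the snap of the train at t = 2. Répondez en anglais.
Starting from velocity v(t) = 5·t + 5, we take 3 derivatives. The derivative of velocity gives acceleration: a(t) = 5. The derivative of acceleration gives jerk: j(t) = 0. Differentiating jerk, we get snap: s(t) = 0. We have snap s(t) = 0. Substituting t = 2: s(2) = 0.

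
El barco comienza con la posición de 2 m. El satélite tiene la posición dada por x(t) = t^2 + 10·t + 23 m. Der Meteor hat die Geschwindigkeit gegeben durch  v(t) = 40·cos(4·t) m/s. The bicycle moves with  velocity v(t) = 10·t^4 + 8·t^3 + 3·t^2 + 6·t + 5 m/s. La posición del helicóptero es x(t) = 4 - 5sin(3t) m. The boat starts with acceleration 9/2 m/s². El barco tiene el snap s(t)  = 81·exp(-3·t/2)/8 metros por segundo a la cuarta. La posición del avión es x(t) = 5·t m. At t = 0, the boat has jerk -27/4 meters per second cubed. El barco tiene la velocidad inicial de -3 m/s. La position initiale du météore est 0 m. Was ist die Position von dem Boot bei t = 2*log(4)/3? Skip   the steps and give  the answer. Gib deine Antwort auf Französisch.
À t = 2*log(4)/3, x = 1/2.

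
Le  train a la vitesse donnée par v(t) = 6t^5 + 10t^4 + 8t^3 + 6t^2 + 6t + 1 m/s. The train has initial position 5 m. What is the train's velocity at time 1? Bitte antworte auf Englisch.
We have velocity v(t) = 6·t^5 + 10·t^4 + 8·t^3 + 6·t^2 + 6·t + 1. Substituting t = 1: v(1) = 37.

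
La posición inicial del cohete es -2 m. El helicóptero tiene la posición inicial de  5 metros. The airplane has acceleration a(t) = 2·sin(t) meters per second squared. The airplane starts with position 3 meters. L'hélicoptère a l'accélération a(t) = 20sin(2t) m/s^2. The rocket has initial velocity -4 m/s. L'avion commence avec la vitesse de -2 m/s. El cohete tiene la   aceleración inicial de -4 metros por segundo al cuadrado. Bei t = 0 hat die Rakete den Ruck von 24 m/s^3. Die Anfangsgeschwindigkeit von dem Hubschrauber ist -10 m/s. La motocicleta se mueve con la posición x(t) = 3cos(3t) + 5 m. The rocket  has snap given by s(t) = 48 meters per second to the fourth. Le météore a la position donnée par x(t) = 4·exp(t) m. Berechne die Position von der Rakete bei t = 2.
Wir müssen unsere Gleichung für den Snap s(t) = 48 4-mal integrieren. Das Integral von dem Snap ist der Ruck. Mit j(0) = 24 erhalten wir j(t) = 48·t + 24. Die Stammfunktion von dem Ruck ist die Beschleunigung. Mit a(0) = -4 erhalten wir a(t) = 24·t^2 + 24·t - 4. Mit ∫a(t)dt und Anwendung von v(0) = -4, finden wir v(t) = 8·t^3 + 12·t^2 - 4·t - 4. Durch Integration von der Geschwindigkeit und Verwendung der Anfangsbedingung x(0) = -2, erhalten wir x(t) = 2·t^4 + 4·t^3 - 2·t^2 - 4·t - 2. Aus der Gleichung für die Position x(t) = 2·t^4 + 4·t^3 - 2·t^2 - 4·t - 2, setzen wir t = 2 ein und erhalten x = 46.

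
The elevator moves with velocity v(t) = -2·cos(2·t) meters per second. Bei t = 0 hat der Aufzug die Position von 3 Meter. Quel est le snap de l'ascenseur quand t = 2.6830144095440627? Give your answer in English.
We must differentiate our velocity equation v(t) = -2·cos(2·t) 3 times. Taking d/dt of v(t), we find a(t) = 4·sin(2·t). Taking d/dt of a(t), we find j(t) = 8·cos(2·t). Taking d/dt of j(t), we find s(t) = -16·sin(2·t). From the given snap equation s(t) = -16·sin(2·t), we substitute t = 2.6830144095440627 to get s = 12.7020119854051.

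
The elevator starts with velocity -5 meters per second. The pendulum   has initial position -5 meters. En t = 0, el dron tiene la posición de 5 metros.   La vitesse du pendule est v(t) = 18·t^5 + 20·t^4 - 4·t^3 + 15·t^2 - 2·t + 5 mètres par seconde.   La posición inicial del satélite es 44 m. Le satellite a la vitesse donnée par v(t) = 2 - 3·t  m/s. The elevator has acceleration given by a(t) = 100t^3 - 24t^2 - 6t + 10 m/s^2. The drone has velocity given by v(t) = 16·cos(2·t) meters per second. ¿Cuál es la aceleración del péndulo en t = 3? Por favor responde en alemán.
Um dies zu lösen, müssen wir 1 Ableitung unserer Gleichung für die Geschwindigkeit v(t) = 18·t^5 + 20·t^4 - 4·t^3 + 15·t^2 - 2·t + 5 nehmen. Die Ableitung von der Geschwindigkeit ergibt die Beschleunigung: a(t) = 90·t^4 + 80·t^3 - 12·t^2 + 30·t - 2. Mit a(t) = 90·t^4 + 80·t^3 - 12·t^2 + 30·t - 2 und Einsetzen von t = 3, finden wir a = 9430.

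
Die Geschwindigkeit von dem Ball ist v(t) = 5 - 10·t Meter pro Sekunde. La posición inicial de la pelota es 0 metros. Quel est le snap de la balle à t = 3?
Pour résoudre ceci, nous devons prendre 3 dérivées de notre équation de la vitesse v(t) = 5 - 10·t. En prenant d/dt de v(t), nous trouvons a(t) = -10. En dérivant l'accélération, nous obtenons le jerk: j(t) = 0. En prenant d/dt de j(t), nous trouvons s(t) = 0. Nous avons le snap s(t) = 0. En substituant t = 3: s(3) = 0.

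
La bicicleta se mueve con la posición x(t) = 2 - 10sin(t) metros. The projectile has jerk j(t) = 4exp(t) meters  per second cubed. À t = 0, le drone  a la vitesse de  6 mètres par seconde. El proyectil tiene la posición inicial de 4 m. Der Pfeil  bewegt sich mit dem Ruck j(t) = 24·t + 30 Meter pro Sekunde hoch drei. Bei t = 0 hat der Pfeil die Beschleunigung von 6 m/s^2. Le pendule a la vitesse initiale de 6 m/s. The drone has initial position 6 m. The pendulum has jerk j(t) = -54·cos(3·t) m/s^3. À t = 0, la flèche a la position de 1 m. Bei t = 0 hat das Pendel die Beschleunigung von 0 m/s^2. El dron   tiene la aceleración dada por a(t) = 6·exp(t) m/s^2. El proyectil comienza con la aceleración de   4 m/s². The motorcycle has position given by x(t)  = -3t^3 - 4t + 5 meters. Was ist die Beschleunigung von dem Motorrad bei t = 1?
Ausgehend von der Position x(t) = -3·t^3 - 4·t + 5, nehmen wir 2 Ableitungen. Durch Ableiten von der Position erhalten wir die Geschwindigkeit: v(t) = -9·t^2 - 4. Die Ableitung von der Geschwindigkeit ergibt die Beschleunigung: a(t) = -18·t. Mit a(t) = -18·t und Einsetzen von t = 1, finden wir a = -18.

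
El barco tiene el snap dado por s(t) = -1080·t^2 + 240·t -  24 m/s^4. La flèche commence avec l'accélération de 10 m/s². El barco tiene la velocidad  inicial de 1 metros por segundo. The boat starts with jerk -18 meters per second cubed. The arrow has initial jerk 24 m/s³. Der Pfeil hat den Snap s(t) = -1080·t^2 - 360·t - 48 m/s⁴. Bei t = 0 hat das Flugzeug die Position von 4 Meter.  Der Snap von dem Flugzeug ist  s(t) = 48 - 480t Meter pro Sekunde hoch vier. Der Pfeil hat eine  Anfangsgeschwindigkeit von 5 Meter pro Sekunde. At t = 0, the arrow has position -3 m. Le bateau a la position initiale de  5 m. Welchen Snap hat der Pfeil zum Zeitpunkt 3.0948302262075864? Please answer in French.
De l'équation du snap s(t) = -1080·t^2 - 360·t - 48, nous substituons t = 3.0948302262075864 pour obtenir s = -11506.3509408067.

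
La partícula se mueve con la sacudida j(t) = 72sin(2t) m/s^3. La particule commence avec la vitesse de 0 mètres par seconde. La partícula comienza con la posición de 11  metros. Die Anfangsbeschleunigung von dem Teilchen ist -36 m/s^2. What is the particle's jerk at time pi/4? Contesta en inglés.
Using j(t) = 72·sin(2·t) and substituting t = pi/4, we find j = 72.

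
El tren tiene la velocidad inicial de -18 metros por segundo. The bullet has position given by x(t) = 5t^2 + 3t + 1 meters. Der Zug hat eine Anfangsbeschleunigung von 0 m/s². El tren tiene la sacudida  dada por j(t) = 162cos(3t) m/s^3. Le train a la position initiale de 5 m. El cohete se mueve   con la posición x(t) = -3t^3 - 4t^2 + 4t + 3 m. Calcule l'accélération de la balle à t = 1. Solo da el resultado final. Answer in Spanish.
La aceleración en t = 1 es a = 10.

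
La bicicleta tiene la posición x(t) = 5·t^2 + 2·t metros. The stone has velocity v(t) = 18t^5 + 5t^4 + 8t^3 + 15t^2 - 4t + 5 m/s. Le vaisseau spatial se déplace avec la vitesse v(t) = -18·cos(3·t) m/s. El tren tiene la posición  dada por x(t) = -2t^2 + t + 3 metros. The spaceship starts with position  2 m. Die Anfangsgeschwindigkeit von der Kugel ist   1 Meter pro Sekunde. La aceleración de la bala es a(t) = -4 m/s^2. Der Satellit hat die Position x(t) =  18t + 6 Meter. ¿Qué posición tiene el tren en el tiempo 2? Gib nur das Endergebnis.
x(2) = -3.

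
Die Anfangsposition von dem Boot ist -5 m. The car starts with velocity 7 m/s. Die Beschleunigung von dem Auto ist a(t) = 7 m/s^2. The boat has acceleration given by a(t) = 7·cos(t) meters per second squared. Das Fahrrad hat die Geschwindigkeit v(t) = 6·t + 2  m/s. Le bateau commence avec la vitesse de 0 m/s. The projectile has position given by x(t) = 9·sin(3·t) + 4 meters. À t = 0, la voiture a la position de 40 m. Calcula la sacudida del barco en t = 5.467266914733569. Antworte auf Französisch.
Nous devons dériver notre équation de l'accélération a(t) = 7·cos(t) 1 fois. En dérivant l'accélération, nous obtenons le jerk: j(t) = -7·sin(t). De l'équation du jerk j(t) = -7·sin(t), nous substituons t = 5.467266914733569 pour obtenir j = 5.09848631575075.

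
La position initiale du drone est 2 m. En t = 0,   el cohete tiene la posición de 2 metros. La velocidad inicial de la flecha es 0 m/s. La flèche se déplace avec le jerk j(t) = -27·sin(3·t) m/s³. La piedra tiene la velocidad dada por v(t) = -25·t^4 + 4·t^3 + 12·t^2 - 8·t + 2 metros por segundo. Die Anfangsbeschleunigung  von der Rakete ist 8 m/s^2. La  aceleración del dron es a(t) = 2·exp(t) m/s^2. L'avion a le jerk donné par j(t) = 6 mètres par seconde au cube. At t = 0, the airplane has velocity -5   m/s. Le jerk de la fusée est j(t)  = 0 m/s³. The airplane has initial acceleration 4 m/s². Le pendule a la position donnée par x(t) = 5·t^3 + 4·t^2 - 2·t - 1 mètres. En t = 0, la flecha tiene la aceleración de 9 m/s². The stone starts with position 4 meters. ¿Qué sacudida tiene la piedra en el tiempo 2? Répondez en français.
Nous devons dériver notre équation de la vitesse v(t) = -25·t^4 + 4·t^3 + 12·t^2 - 8·t + 2 2 fois. En dérivant la vitesse, nous obtenons l'accélération: a(t) = -100·t^3 + 12·t^2 + 24·t - 8. En dérivant l'accélération, nous obtenons le jerk: j(t) = -300·t^2 + 24·t + 24. De l'équation du jerk j(t) = -300·t^2 + 24·t + 24, nous substituons t = 2 pour obtenir j = -1128.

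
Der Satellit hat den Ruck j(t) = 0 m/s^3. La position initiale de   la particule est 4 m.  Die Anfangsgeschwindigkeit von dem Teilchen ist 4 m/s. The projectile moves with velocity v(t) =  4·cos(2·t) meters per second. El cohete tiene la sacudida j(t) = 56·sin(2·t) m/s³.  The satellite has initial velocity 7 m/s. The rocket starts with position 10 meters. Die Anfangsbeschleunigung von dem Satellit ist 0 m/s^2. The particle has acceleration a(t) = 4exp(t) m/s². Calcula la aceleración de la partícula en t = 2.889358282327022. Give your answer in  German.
Wir haben die Beschleunigung a(t) = 4·exp(t). Durch Einsetzen von t = 2.889358282327022: a(2.889358282327022) = 71.9270667233114.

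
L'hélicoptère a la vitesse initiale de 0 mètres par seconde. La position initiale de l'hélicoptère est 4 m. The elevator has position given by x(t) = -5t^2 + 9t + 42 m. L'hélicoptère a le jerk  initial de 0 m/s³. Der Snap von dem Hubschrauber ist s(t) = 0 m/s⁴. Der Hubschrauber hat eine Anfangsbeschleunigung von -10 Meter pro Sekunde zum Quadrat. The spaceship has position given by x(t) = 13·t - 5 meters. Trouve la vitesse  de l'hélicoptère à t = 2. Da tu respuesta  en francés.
Nous devons trouver la primitive de notre équation du snap s(t) = 0 3 fois. En intégrant le snap et en utilisant la condition initiale j(0) = 0, nous obtenons j(t) = 0. L'intégrale du jerk est l'accélération. En utilisant a(0) = -10, nous obtenons a(t) = -10. La primitive de l'accélération, avec v(0) = 0, donne la vitesse: v(t) = -10·t. En utilisant v(t) = -10·t et en substituant t = 2, nous trouvons v = -20.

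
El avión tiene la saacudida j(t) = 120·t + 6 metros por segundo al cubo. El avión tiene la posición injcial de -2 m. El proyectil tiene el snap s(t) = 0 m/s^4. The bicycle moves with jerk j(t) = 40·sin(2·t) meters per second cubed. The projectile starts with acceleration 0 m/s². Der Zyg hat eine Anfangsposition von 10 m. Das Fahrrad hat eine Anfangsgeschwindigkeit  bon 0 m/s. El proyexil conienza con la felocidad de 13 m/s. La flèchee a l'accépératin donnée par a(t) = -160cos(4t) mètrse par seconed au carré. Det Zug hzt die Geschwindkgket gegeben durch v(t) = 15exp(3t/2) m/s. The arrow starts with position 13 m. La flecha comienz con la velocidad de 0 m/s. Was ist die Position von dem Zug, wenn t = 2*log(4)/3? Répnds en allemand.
Wir müssen unsere Gleichung für die Geschwindigkeit v(t) = 15·exp(3·t/2) 1-mal integrieren. Das Integral von der Geschwindigkeit ist die Position. Mit x(0) = 10 erhalten wir x(t) = 10·exp(3·t/2). Mit x(t) = 10·exp(3·t/2) und Einsetzen von t = 2*log(4)/3, finden wir x = 40.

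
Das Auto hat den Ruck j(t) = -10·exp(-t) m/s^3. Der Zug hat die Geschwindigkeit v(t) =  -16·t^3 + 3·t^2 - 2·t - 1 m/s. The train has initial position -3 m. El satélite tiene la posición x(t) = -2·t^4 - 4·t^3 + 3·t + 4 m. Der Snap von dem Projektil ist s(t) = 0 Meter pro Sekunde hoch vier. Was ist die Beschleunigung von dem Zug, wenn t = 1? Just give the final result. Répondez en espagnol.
La respuesta es -44.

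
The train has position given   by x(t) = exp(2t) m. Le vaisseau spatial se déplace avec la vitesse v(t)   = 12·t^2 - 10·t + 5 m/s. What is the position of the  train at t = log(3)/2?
From the given position equation x(t) = exp(2·t), we substitute t = log(3)/2 to get x = 3.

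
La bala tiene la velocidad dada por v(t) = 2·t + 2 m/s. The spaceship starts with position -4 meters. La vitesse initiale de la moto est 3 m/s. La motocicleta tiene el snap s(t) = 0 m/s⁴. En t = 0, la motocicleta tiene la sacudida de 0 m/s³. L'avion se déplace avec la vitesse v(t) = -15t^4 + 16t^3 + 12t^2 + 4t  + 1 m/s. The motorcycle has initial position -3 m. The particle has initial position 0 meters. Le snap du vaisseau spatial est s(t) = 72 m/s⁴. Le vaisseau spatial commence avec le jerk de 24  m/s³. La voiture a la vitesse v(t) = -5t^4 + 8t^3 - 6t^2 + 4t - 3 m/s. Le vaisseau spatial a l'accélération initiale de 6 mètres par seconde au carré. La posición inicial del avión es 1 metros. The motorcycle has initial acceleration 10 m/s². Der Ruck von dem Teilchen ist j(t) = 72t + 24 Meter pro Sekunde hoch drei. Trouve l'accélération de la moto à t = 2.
En partant du snap s(t) = 0, nous prenons 2 intégrales. L'intégrale du snap est le jerk. En utilisant j(0) = 0, nous obtenons j(t) = 0. La primitive du jerk, avec a(0) = 10, donne l'accélération: a(t) = 10. En utilisant a(t) = 10 et en substituant t = 2, nous trouvons a = 10.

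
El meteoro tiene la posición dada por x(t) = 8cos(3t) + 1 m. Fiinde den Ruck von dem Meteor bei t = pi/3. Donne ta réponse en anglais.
Starting from position x(t) = 8·cos(3·t) + 1, we take 3 derivatives. Taking d/dt of x(t), we find v(t) = -24·sin(3·t). Taking d/dt of v(t), we find a(t) = -72·cos(3·t). The derivative of acceleration gives jerk: j(t) = 216·sin(3·t). From the given jerk equation j(t) = 216·sin(3·t), we substitute t = pi/3 to get j = 0.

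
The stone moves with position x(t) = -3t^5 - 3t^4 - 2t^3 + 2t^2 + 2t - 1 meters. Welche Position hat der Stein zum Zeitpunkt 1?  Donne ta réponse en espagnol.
Usando x(t) = -3·t^5 - 3·t^4 - 2·t^3 + 2·t^2 + 2·t - 1 y sustituyendo t = 1, encontramos x = -5.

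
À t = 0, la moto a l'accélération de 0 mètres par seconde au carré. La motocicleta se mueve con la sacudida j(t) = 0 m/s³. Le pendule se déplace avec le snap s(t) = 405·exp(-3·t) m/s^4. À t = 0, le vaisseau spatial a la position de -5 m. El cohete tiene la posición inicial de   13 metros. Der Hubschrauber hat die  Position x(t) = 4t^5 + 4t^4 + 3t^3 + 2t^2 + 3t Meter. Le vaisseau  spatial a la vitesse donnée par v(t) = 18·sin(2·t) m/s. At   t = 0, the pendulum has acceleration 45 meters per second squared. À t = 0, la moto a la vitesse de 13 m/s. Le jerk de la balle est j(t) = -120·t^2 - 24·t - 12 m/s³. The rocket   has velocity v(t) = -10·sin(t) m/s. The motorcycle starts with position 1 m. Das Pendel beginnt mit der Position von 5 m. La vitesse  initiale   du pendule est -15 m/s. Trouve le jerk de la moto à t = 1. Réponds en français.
De l'équation du jerk j(t) = 0, nous substituons t = 1 pour obtenir j = 0.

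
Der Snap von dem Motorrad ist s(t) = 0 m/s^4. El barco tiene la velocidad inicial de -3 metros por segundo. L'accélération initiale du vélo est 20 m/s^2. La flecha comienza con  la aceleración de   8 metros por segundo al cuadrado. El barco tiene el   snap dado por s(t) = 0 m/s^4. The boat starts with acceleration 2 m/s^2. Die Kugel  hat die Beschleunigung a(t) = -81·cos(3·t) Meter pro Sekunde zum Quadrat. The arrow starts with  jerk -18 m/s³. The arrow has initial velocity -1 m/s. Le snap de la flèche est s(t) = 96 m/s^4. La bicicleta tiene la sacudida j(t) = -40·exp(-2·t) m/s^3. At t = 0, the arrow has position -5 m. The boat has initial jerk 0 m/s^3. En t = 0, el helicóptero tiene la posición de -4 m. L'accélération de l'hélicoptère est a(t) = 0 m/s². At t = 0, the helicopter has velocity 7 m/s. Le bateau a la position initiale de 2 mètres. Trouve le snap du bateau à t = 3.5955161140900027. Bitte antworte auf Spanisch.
Usando s(t) = 0 y sustituyendo t = 3.5955161140900027, encontramos s = 0.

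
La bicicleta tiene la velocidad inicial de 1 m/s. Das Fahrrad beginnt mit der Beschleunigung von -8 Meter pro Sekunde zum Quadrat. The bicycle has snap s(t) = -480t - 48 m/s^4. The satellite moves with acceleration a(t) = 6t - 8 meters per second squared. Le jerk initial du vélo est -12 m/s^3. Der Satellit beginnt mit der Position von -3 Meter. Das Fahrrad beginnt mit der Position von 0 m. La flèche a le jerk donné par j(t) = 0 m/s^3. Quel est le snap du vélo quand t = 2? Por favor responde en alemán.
Aus der Gleichung für den Snap s(t) = -480·t - 48, setzen wir t = 2 ein und erhalten s = -1008.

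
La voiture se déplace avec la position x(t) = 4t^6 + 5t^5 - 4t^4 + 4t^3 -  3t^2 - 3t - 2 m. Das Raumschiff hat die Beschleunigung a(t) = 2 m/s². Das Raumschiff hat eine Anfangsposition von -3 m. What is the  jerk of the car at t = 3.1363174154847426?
We must differentiate our position equation x(t) = 4·t^6 + 5·t^5 - 4·t^4 + 4·t^3 - 3·t^2 - 3·t - 2 3 times. Taking d/dt of x(t), we find v(t) = 24·t^5 + 25·t^4 - 16·t^3 + 12·t^2 - 6·t - 3. Taking d/dt of v(t), we find a(t) = 120·t^4 + 100·t^3 - 48·t^2 + 24·t - 6. Taking d/dt of a(t), we find j(t) = 480·t^3 + 300·t^2 - 96·t + 24. We have jerk j(t) = 480·t^3 + 300·t^2 - 96·t + 24. Substituting t = 3.1363174154847426: j(3.1363174154847426) = 17482.0253358869.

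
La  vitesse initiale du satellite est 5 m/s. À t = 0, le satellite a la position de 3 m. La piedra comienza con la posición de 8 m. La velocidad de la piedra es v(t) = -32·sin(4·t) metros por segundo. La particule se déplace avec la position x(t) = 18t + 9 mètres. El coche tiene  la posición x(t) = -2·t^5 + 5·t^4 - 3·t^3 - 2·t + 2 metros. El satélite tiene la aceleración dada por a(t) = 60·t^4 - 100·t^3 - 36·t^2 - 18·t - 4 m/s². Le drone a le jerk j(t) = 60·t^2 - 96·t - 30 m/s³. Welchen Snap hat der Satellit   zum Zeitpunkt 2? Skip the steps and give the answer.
s(2) = 1608.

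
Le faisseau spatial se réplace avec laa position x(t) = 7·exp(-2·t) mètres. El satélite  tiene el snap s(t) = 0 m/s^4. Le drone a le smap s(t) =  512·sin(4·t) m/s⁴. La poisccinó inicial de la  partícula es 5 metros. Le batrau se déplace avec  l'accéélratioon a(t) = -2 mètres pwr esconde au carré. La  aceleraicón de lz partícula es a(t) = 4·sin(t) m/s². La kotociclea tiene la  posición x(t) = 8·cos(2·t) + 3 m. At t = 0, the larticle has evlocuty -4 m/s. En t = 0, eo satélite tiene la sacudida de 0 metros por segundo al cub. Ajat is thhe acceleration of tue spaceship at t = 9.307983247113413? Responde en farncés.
En partant de la position x(t) = 7·exp(-2·t), nous prenons 2 dérivées. En prenant d/dt de x(t), nous trouvons v(t) = -14·exp(-2·t). En prenant d/dt de v(t), nous trouvons a(t) = 28·exp(-2·t). En utilisant a(t) = 28·exp(-2·t) et en substituant t = 9.307983247113413, nous trouvons a = 2.30327878596758E-7.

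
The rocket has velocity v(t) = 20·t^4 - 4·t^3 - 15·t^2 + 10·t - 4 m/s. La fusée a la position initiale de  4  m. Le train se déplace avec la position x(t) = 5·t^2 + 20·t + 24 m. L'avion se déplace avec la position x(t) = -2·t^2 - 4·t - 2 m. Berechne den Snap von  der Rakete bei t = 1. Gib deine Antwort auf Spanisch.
Partiendo de la velocidad v(t) = 20·t^4 - 4·t^3 - 15·t^2 + 10·t - 4, tomamos 3 derivadas. Derivando la velocidad, obtenemos la aceleración: a(t) = 80·t^3 - 12·t^2 - 30·t + 10. Derivando la aceleración, obtenemos la sacudida: j(t) = 240·t^2 - 24·t - 30. Tomando d/dt de j(t), encontramos s(t) = 480·t - 24. Tenemos el snap s(t) = 480·t - 24. Sustituyendo t = 1: s(1) = 456.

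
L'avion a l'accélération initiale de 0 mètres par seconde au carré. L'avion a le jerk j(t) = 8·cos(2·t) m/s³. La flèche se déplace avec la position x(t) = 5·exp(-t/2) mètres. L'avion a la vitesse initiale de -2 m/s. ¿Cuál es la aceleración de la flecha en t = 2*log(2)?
Debemos derivar nuestra ecuación de la posición x(t) = 5·exp(-t/2) 2 veces. La derivada de la posición da la velocidad: v(t) = -5·exp(-t/2)/2. La derivada de la velocidad da la aceleración: a(t) = 5·exp(-t/2)/4. Usando a(t) = 5·exp(-t/2)/4 y sustituyendo t = 2*log(2), encontramos a = 5/8.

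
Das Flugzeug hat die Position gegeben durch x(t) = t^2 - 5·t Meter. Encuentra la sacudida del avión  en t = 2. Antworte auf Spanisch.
Debemos derivar nuestra ecuación de la posición x(t) = t^2 - 5·t 3 veces. Tomando d/dt de x(t), encontramos v(t) = 2·t - 5. Tomando d/dt de v(t), encontramos a(t) = 2. La derivada de la aceleración da la sacudida: j(t) = 0. De la ecuación de la sacudida j(t) = 0, sustituimos t = 2 para obtener j = 0.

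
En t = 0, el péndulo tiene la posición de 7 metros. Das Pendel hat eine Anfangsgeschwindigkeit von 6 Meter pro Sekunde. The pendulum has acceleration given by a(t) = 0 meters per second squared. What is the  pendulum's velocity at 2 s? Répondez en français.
En partant de l'accélération a(t) = 0, nous prenons 1 primitive. L'intégrale de l'accélération est la vitesse. En utilisant v(0) = 6, nous obtenons v(t) = 6. Nous avons la vitesse v(t) = 6. En substituant t = 2: v(2) = 6.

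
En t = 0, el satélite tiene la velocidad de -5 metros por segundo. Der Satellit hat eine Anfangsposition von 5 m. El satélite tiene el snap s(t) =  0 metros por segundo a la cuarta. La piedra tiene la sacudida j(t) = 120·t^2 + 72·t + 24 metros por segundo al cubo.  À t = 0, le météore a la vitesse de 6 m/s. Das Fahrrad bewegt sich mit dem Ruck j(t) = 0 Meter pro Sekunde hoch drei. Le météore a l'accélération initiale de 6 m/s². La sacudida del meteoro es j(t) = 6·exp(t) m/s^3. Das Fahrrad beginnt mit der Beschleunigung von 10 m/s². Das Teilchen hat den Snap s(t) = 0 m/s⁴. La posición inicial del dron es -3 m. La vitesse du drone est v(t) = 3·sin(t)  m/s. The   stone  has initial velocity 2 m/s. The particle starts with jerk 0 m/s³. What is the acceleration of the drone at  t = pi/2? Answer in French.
Pour résoudre ceci, nous devons prendre 1 dérivée de notre équation de la vitesse v(t) = 3·sin(t). La dérivée de la vitesse donne l'accélération: a(t) = 3·cos(t). En utilisant a(t) = 3·cos(t) et en substituant t = pi/2, nous trouvons a = 0.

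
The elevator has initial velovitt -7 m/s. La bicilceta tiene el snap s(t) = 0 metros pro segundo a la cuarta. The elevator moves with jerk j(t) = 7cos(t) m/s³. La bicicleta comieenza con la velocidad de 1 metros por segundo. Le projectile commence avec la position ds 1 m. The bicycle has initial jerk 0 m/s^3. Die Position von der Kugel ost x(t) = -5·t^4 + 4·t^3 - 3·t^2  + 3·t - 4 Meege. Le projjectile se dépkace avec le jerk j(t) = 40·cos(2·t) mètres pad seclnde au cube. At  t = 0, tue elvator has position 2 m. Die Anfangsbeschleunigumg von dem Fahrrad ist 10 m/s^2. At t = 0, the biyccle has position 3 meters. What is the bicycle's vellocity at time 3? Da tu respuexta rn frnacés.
Nous devons intégrer notre équation du snap s(t) = 0 3 fois. L'intégrale du snap est le jerk. En utilisant j(0) = 0, nous obtenons j(t) = 0. L'intégrale du jerk, avec a(0) = 10, donne l'accélération: a(t) = 10. La primitive de l'accélération est la vitesse. En utilisant v(0) = 1, nous obtenons v(t) = 10·t + 1. En utilisant v(t) = 10·t + 1 et en substituant t = 3, nous trouvons v = 31.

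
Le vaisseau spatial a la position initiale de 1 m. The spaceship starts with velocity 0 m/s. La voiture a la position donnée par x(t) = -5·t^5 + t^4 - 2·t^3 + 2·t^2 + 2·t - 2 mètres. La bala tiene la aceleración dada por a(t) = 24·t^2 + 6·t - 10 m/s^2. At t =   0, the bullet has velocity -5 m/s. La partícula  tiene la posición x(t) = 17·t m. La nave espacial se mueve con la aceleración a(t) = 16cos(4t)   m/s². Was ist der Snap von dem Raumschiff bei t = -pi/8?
Wir müssen unsere Gleichung für die Beschleunigung a(t) = 16·cos(4·t) 2-mal ableiten. Durch Ableiten von der Beschleunigung erhalten wir den Ruck: j(t) = -64·sin(4·t). Durch Ableiten von dem Ruck erhalten wir den Snap: s(t) = -256·cos(4·t). Wir haben den Snap s(t) = -256·cos(4·t). Durch Einsetzen von t = -pi/8: s(-pi/8) = 0.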